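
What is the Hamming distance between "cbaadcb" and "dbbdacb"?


Comparing "cbaadcb" and "dbbdacb" position by position:
  Position 0: 'c' vs 'd' => differ
  Position 1: 'b' vs 'b' => same
  Position 2: 'a' vs 'b' => differ
  Position 3: 'a' vs 'd' => differ
  Position 4: 'd' vs 'a' => differ
  Position 5: 'c' vs 'c' => same
  Position 6: 'b' vs 'b' => same
Total differences (Hamming distance): 4

4


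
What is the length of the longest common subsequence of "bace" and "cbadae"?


LCS of "bace" and "cbadae"
DP table:
           c    b    a    d    a    e
      0    0    0    0    0    0    0
  b   0    0    1    1    1    1    1
  a   0    0    1    2    2    2    2
  c   0    1    1    2    2    2    2
  e   0    1    1    2    2    2    3
LCS length = dp[4][6] = 3

3


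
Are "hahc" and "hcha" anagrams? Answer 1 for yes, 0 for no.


Strings: "hahc", "hcha"
Sorted first:  achh
Sorted second: achh
Sorted forms match => anagrams

1


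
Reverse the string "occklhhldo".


Input: occklhhldo
Reading characters right to left:
  Position 9: 'o'
  Position 8: 'd'
  Position 7: 'l'
  Position 6: 'h'
  Position 5: 'h'
  Position 4: 'l'
  Position 3: 'k'
  Position 2: 'c'
  Position 1: 'c'
  Position 0: 'o'
Reversed: odlhhlkcco

odlhhlkcco


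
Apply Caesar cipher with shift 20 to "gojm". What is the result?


Caesar cipher: shift "gojm" by 20
  'g' (pos 6) + 20 = pos 0 = 'a'
  'o' (pos 14) + 20 = pos 8 = 'i'
  'j' (pos 9) + 20 = pos 3 = 'd'
  'm' (pos 12) + 20 = pos 6 = 'g'
Result: aidg

aidg


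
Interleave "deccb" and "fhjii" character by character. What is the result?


Interleaving "deccb" and "fhjii":
  Position 0: 'd' from first, 'f' from second => "df"
  Position 1: 'e' from first, 'h' from second => "eh"
  Position 2: 'c' from first, 'j' from second => "cj"
  Position 3: 'c' from first, 'i' from second => "ci"
  Position 4: 'b' from first, 'i' from second => "bi"
Result: dfehcjcibi

dfehcjcibi


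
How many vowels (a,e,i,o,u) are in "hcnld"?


Input: hcnld
Checking each character:
  'h' at position 0: consonant
  'c' at position 1: consonant
  'n' at position 2: consonant
  'l' at position 3: consonant
  'd' at position 4: consonant
Total vowels: 0

0


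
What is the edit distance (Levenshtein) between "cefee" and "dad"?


Computing edit distance: "cefee" -> "dad"
DP table:
           d    a    d
      0    1    2    3
  c   1    1    2    3
  e   2    2    2    3
  f   3    3    3    3
  e   4    4    4    4
  e   5    5    5    5
Edit distance = dp[5][3] = 5

5


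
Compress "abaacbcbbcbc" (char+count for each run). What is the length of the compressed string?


Input: abaacbcbbcbc
Runs:
  'a' x 1 => "a1"
  'b' x 1 => "b1"
  'a' x 2 => "a2"
  'c' x 1 => "c1"
  'b' x 1 => "b1"
  'c' x 1 => "c1"
  'b' x 2 => "b2"
  'c' x 1 => "c1"
  'b' x 1 => "b1"
  'c' x 1 => "c1"
Compressed: "a1b1a2c1b1c1b2c1b1c1"
Compressed length: 20

20


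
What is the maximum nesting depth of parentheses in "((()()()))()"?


Input: "((()()()))()"
Tracking depth:
  Position 0 '(': depth becomes 1
  Position 1 '(': depth becomes 2
  Position 2 '(': depth becomes 3
  Position 3 ')': depth becomes 2
  Position 4 '(': depth becomes 3
  Position 5 ')': depth becomes 2
  Position 6 '(': depth becomes 3
  Position 7 ')': depth becomes 2
  Position 8 ')': depth becomes 1
  Position 9 ')': depth becomes 0
  Position 10 '(': depth becomes 1
  Position 11 ')': depth becomes 0
Maximum depth reached: 3

3


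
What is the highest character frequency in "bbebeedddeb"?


Input: bbebeedddeb
Character counts:
  'b': 4
  'd': 3
  'e': 4
Maximum frequency: 4

4


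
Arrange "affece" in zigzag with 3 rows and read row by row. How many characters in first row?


Zigzag "affece" into 3 rows:
Placing characters:
  'a' => row 0
  'f' => row 1
  'f' => row 2
  'e' => row 1
  'c' => row 0
  'e' => row 1
Rows:
  Row 0: "ac"
  Row 1: "fee"
  Row 2: "f"
First row length: 2

2


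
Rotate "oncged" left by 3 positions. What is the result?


Input: "oncged", rotate left by 3
First 3 characters: "onc"
Remaining characters: "ged"
Concatenate remaining + first: "ged" + "onc" = "gedonc"

gedonc


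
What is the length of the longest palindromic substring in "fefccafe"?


Input: "fefccafe"
Checking substrings for palindromes:
  [0:3] "fef" (len 3) => palindrome
  [3:5] "cc" (len 2) => palindrome
Longest palindromic substring: "fef" with length 3

3


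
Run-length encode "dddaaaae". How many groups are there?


Input: dddaaaae
Scanning for consecutive runs:
  Group 1: 'd' x 3 (positions 0-2)
  Group 2: 'a' x 4 (positions 3-6)
  Group 3: 'e' x 1 (positions 7-7)
Total groups: 3

3


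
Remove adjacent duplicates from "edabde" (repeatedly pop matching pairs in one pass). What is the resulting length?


Input: edabde
Stack-based adjacent duplicate removal:
  Read 'e': push. Stack: e
  Read 'd': push. Stack: ed
  Read 'a': push. Stack: eda
  Read 'b': push. Stack: edab
  Read 'd': push. Stack: edabd
  Read 'e': push. Stack: edabde
Final stack: "edabde" (length 6)

6


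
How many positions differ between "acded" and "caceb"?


Comparing "acded" and "caceb" position by position:
  Position 0: 'a' vs 'c' => DIFFER
  Position 1: 'c' vs 'a' => DIFFER
  Position 2: 'd' vs 'c' => DIFFER
  Position 3: 'e' vs 'e' => same
  Position 4: 'd' vs 'b' => DIFFER
Positions that differ: 4

4


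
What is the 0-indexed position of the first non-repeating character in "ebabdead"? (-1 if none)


Input: ebabdead
Character frequencies:
  'a': 2
  'b': 2
  'd': 2
  'e': 2
Scanning left to right for freq == 1:
  Position 0 ('e'): freq=2, skip
  Position 1 ('b'): freq=2, skip
  Position 2 ('a'): freq=2, skip
  Position 3 ('b'): freq=2, skip
  Position 4 ('d'): freq=2, skip
  Position 5 ('e'): freq=2, skip
  Position 6 ('a'): freq=2, skip
  Position 7 ('d'): freq=2, skip
  No unique character found => answer = -1

-1


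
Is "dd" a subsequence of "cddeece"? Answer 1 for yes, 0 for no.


Check if "dd" is a subsequence of "cddeece"
Greedy scan:
  Position 0 ('c'): no match needed
  Position 1 ('d'): matches sub[0] = 'd'
  Position 2 ('d'): matches sub[1] = 'd'
  Position 3 ('e'): no match needed
  Position 4 ('e'): no match needed
  Position 5 ('c'): no match needed
  Position 6 ('e'): no match needed
All 2 characters matched => is a subsequence

1


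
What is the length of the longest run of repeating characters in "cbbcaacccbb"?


Input: "cbbcaacccbb"
Scanning for longest run:
  Position 1 ('b'): new char, reset run to 1
  Position 2 ('b'): continues run of 'b', length=2
  Position 3 ('c'): new char, reset run to 1
  Position 4 ('a'): new char, reset run to 1
  Position 5 ('a'): continues run of 'a', length=2
  Position 6 ('c'): new char, reset run to 1
  Position 7 ('c'): continues run of 'c', length=2
  Position 8 ('c'): continues run of 'c', length=3
  Position 9 ('b'): new char, reset run to 1
  Position 10 ('b'): continues run of 'b', length=2
Longest run: 'c' with length 3

3


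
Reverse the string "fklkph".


Input: fklkph
Reading characters right to left:
  Position 5: 'h'
  Position 4: 'p'
  Position 3: 'k'
  Position 2: 'l'
  Position 1: 'k'
  Position 0: 'f'
Reversed: hpklkf

hpklkf


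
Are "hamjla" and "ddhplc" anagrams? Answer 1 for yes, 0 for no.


Strings: "hamjla", "ddhplc"
Sorted first:  aahjlm
Sorted second: cddhlp
Differ at position 0: 'a' vs 'c' => not anagrams

0


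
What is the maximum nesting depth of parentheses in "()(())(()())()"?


Input: "()(())(()())()"
Tracking depth:
  Position 0 '(': depth becomes 1
  Position 1 ')': depth becomes 0
  Position 2 '(': depth becomes 1
  Position 3 '(': depth becomes 2
  Position 4 ')': depth becomes 1
  Position 5 ')': depth becomes 0
  Position 6 '(': depth becomes 1
  Position 7 '(': depth becomes 2
  Position 8 ')': depth becomes 1
  Position 9 '(': depth becomes 2
  Position 10 ')': depth becomes 1
  Position 11 ')': depth becomes 0
  Position 12 '(': depth becomes 1
  Position 13 ')': depth becomes 0
Maximum depth reached: 2

2


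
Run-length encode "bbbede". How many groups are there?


Input: bbbede
Scanning for consecutive runs:
  Group 1: 'b' x 3 (positions 0-2)
  Group 2: 'e' x 1 (positions 3-3)
  Group 3: 'd' x 1 (positions 4-4)
  Group 4: 'e' x 1 (positions 5-5)
Total groups: 4

4


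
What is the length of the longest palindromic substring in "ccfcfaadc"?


Input: "ccfcfaadc"
Checking substrings for palindromes:
  [1:4] "cfc" (len 3) => palindrome
  [2:5] "fcf" (len 3) => palindrome
  [0:2] "cc" (len 2) => palindrome
  [5:7] "aa" (len 2) => palindrome
Longest palindromic substring: "cfc" with length 3

3


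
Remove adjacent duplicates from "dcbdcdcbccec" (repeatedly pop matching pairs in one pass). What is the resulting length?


Input: dcbdcdcbccec
Stack-based adjacent duplicate removal:
  Read 'd': push. Stack: d
  Read 'c': push. Stack: dc
  Read 'b': push. Stack: dcb
  Read 'd': push. Stack: dcbd
  Read 'c': push. Stack: dcbdc
  Read 'd': push. Stack: dcbdcd
  Read 'c': push. Stack: dcbdcdc
  Read 'b': push. Stack: dcbdcdcb
  Read 'c': push. Stack: dcbdcdcbc
  Read 'c': matches stack top 'c' => pop. Stack: dcbdcdcb
  Read 'e': push. Stack: dcbdcdcbe
  Read 'c': push. Stack: dcbdcdcbec
Final stack: "dcbdcdcbec" (length 10)

10


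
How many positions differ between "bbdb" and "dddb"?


Comparing "bbdb" and "dddb" position by position:
  Position 0: 'b' vs 'd' => DIFFER
  Position 1: 'b' vs 'd' => DIFFER
  Position 2: 'd' vs 'd' => same
  Position 3: 'b' vs 'b' => same
Positions that differ: 2

2


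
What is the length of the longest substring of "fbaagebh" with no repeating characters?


Input: "fbaagebh"
Sliding window (track last position of each char):
  Position 0 ('f'): window [0,0] length 1 -- new best
  Position 1 ('b'): window [0,1] length 2 -- new best
  Position 2 ('a'): window [0,2] length 3 -- new best
  Position 3 ('a'): repeat (last at 2), move window start to 3
  Position 3 ('a'): window [3,3] length 1
  Position 4 ('g'): window [3,4] length 2
  Position 5 ('e'): window [3,5] length 3
  Position 6 ('b'): window [3,6] length 4 -- new best
  Position 7 ('h'): window [3,7] length 5 -- new best
Longest substring with no repeats: "agebh" with length 5

5


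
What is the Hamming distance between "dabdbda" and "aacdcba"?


Comparing "dabdbda" and "aacdcba" position by position:
  Position 0: 'd' vs 'a' => differ
  Position 1: 'a' vs 'a' => same
  Position 2: 'b' vs 'c' => differ
  Position 3: 'd' vs 'd' => same
  Position 4: 'b' vs 'c' => differ
  Position 5: 'd' vs 'b' => differ
  Position 6: 'a' vs 'a' => same
Total differences (Hamming distance): 4

4


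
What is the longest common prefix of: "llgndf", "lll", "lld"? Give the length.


Words: llgndf, lll, lld
  Position 0: all 'l' => match
  Position 1: all 'l' => match
  Position 2: ('g', 'l', 'd') => mismatch, stop
LCP = "ll" (length 2)

2


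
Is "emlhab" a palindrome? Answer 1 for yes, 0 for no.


Input: emlhab
Reversed: bahlme
  Compare pos 0 ('e') with pos 5 ('b'): MISMATCH
  Compare pos 1 ('m') with pos 4 ('a'): MISMATCH
  Compare pos 2 ('l') with pos 3 ('h'): MISMATCH
Result: not a palindrome

0


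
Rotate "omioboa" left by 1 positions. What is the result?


Input: "omioboa", rotate left by 1
First 1 characters: "o"
Remaining characters: "mioboa"
Concatenate remaining + first: "mioboa" + "o" = "mioboao"

mioboao


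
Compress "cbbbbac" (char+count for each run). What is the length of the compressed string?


Input: cbbbbac
Runs:
  'c' x 1 => "c1"
  'b' x 4 => "b4"
  'a' x 1 => "a1"
  'c' x 1 => "c1"
Compressed: "c1b4a1c1"
Compressed length: 8

8


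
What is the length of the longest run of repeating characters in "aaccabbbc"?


Input: "aaccabbbc"
Scanning for longest run:
  Position 1 ('a'): continues run of 'a', length=2
  Position 2 ('c'): new char, reset run to 1
  Position 3 ('c'): continues run of 'c', length=2
  Position 4 ('a'): new char, reset run to 1
  Position 5 ('b'): new char, reset run to 1
  Position 6 ('b'): continues run of 'b', length=2
  Position 7 ('b'): continues run of 'b', length=3
  Position 8 ('c'): new char, reset run to 1
Longest run: 'b' with length 3

3


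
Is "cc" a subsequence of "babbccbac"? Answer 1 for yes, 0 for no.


Check if "cc" is a subsequence of "babbccbac"
Greedy scan:
  Position 0 ('b'): no match needed
  Position 1 ('a'): no match needed
  Position 2 ('b'): no match needed
  Position 3 ('b'): no match needed
  Position 4 ('c'): matches sub[0] = 'c'
  Position 5 ('c'): matches sub[1] = 'c'
  Position 6 ('b'): no match needed
  Position 7 ('a'): no match needed
  Position 8 ('c'): no match needed
All 2 characters matched => is a subsequence

1


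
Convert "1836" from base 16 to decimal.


Input: "1836" in base 16
Positional expansion:
  Digit '1' (value 1) x 16^3 = 4096
  Digit '8' (value 8) x 16^2 = 2048
  Digit '3' (value 3) x 16^1 = 48
  Digit '6' (value 6) x 16^0 = 6
Sum = 6198

6198


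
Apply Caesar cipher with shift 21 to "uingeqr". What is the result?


Caesar cipher: shift "uingeqr" by 21
  'u' (pos 20) + 21 = pos 15 = 'p'
  'i' (pos 8) + 21 = pos 3 = 'd'
  'n' (pos 13) + 21 = pos 8 = 'i'
  'g' (pos 6) + 21 = pos 1 = 'b'
  'e' (pos 4) + 21 = pos 25 = 'z'
  'q' (pos 16) + 21 = pos 11 = 'l'
  'r' (pos 17) + 21 = pos 12 = 'm'
Result: pdibzlm

pdibzlm


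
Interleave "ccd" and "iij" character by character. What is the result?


Interleaving "ccd" and "iij":
  Position 0: 'c' from first, 'i' from second => "ci"
  Position 1: 'c' from first, 'i' from second => "ci"
  Position 2: 'd' from first, 'j' from second => "dj"
Result: cicidj

cicidj


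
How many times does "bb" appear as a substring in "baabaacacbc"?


Searching for "bb" in "baabaacacbc"
Scanning each position:
  Position 0: "ba" => no
  Position 1: "aa" => no
  Position 2: "ab" => no
  Position 3: "ba" => no
  Position 4: "aa" => no
  Position 5: "ac" => no
  Position 6: "ca" => no
  Position 7: "ac" => no
  Position 8: "cb" => no
  Position 9: "bc" => no
Total occurrences: 0

0


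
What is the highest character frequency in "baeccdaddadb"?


Input: baeccdaddadb
Character counts:
  'a': 3
  'b': 2
  'c': 2
  'd': 4
  'e': 1
Maximum frequency: 4

4


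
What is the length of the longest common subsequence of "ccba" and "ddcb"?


LCS of "ccba" and "ddcb"
DP table:
           d    d    c    b
      0    0    0    0    0
  c   0    0    0    1    1
  c   0    0    0    1    1
  b   0    0    0    1    2
  a   0    0    0    1    2
LCS length = dp[4][4] = 2

2


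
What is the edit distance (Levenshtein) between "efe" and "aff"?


Computing edit distance: "efe" -> "aff"
DP table:
           a    f    f
      0    1    2    3
  e   1    1    2    3
  f   2    2    1    2
  e   3    3    2    2
Edit distance = dp[3][3] = 2

2


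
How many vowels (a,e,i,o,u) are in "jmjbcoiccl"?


Input: jmjbcoiccl
Checking each character:
  'j' at position 0: consonant
  'm' at position 1: consonant
  'j' at position 2: consonant
  'b' at position 3: consonant
  'c' at position 4: consonant
  'o' at position 5: vowel (running total: 1)
  'i' at position 6: vowel (running total: 2)
  'c' at position 7: consonant
  'c' at position 8: consonant
  'l' at position 9: consonant
Total vowels: 2

2


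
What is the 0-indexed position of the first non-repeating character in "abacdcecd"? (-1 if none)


Input: abacdcecd
Character frequencies:
  'a': 2
  'b': 1
  'c': 3
  'd': 2
  'e': 1
Scanning left to right for freq == 1:
  Position 0 ('a'): freq=2, skip
  Position 1 ('b'): unique! => answer = 1

1


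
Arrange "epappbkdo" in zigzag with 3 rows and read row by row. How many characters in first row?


Zigzag "epappbkdo" into 3 rows:
Placing characters:
  'e' => row 0
  'p' => row 1
  'a' => row 2
  'p' => row 1
  'p' => row 0
  'b' => row 1
  'k' => row 2
  'd' => row 1
  'o' => row 0
Rows:
  Row 0: "epo"
  Row 1: "ppbd"
  Row 2: "ak"
First row length: 3

3


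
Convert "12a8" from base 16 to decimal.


Input: "12a8" in base 16
Positional expansion:
  Digit '1' (value 1) x 16^3 = 4096
  Digit '2' (value 2) x 16^2 = 512
  Digit 'a' (value 10) x 16^1 = 160
  Digit '8' (value 8) x 16^0 = 8
Sum = 4776

4776


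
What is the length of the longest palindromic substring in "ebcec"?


Input: "ebcec"
Checking substrings for palindromes:
  [2:5] "cec" (len 3) => palindrome
Longest palindromic substring: "cec" with length 3

3


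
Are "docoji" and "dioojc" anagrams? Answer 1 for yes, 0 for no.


Strings: "docoji", "dioojc"
Sorted first:  cdijoo
Sorted second: cdijoo
Sorted forms match => anagrams

1


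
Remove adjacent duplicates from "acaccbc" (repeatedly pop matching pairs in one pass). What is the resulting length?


Input: acaccbc
Stack-based adjacent duplicate removal:
  Read 'a': push. Stack: a
  Read 'c': push. Stack: ac
  Read 'a': push. Stack: aca
  Read 'c': push. Stack: acac
  Read 'c': matches stack top 'c' => pop. Stack: aca
  Read 'b': push. Stack: acab
  Read 'c': push. Stack: acabc
Final stack: "acabc" (length 5)

5


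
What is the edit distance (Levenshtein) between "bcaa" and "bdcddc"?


Computing edit distance: "bcaa" -> "bdcddc"
DP table:
           b    d    c    d    d    c
      0    1    2    3    4    5    6
  b   1    0    1    2    3    4    5
  c   2    1    1    1    2    3    4
  a   3    2    2    2    2    3    4
  a   4    3    3    3    3    3    4
Edit distance = dp[4][6] = 4

4


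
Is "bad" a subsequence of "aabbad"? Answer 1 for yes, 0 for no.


Check if "bad" is a subsequence of "aabbad"
Greedy scan:
  Position 0 ('a'): no match needed
  Position 1 ('a'): no match needed
  Position 2 ('b'): matches sub[0] = 'b'
  Position 3 ('b'): no match needed
  Position 4 ('a'): matches sub[1] = 'a'
  Position 5 ('d'): matches sub[2] = 'd'
All 3 characters matched => is a subsequence

1


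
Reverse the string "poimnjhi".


Input: poimnjhi
Reading characters right to left:
  Position 7: 'i'
  Position 6: 'h'
  Position 5: 'j'
  Position 4: 'n'
  Position 3: 'm'
  Position 2: 'i'
  Position 1: 'o'
  Position 0: 'p'
Reversed: ihjnmiop

ihjnmiop


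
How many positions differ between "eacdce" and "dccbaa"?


Comparing "eacdce" and "dccbaa" position by position:
  Position 0: 'e' vs 'd' => DIFFER
  Position 1: 'a' vs 'c' => DIFFER
  Position 2: 'c' vs 'c' => same
  Position 3: 'd' vs 'b' => DIFFER
  Position 4: 'c' vs 'a' => DIFFER
  Position 5: 'e' vs 'a' => DIFFER
Positions that differ: 5

5


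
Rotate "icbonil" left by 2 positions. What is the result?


Input: "icbonil", rotate left by 2
First 2 characters: "ic"
Remaining characters: "bonil"
Concatenate remaining + first: "bonil" + "ic" = "bonilic"

bonilic


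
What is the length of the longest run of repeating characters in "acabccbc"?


Input: "acabccbc"
Scanning for longest run:
  Position 1 ('c'): new char, reset run to 1
  Position 2 ('a'): new char, reset run to 1
  Position 3 ('b'): new char, reset run to 1
  Position 4 ('c'): new char, reset run to 1
  Position 5 ('c'): continues run of 'c', length=2
  Position 6 ('b'): new char, reset run to 1
  Position 7 ('c'): new char, reset run to 1
Longest run: 'c' with length 2

2


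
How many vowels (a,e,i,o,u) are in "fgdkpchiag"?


Input: fgdkpchiag
Checking each character:
  'f' at position 0: consonant
  'g' at position 1: consonant
  'd' at position 2: consonant
  'k' at position 3: consonant
  'p' at position 4: consonant
  'c' at position 5: consonant
  'h' at position 6: consonant
  'i' at position 7: vowel (running total: 1)
  'a' at position 8: vowel (running total: 2)
  'g' at position 9: consonant
Total vowels: 2

2


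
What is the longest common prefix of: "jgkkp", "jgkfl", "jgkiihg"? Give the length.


Words: jgkkp, jgkfl, jgkiihg
  Position 0: all 'j' => match
  Position 1: all 'g' => match
  Position 2: all 'k' => match
  Position 3: ('k', 'f', 'i') => mismatch, stop
LCP = "jgk" (length 3)

3


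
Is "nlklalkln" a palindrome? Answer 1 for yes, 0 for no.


Input: nlklalkln
Reversed: nlklalkln
  Compare pos 0 ('n') with pos 8 ('n'): match
  Compare pos 1 ('l') with pos 7 ('l'): match
  Compare pos 2 ('k') with pos 6 ('k'): match
  Compare pos 3 ('l') with pos 5 ('l'): match
Result: palindrome

1


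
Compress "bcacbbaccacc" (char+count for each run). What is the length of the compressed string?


Input: bcacbbaccacc
Runs:
  'b' x 1 => "b1"
  'c' x 1 => "c1"
  'a' x 1 => "a1"
  'c' x 1 => "c1"
  'b' x 2 => "b2"
  'a' x 1 => "a1"
  'c' x 2 => "c2"
  'a' x 1 => "a1"
  'c' x 2 => "c2"
Compressed: "b1c1a1c1b2a1c2a1c2"
Compressed length: 18

18


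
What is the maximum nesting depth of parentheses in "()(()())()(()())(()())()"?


Input: "()(()())()(()())(()())()"
Tracking depth:
  Position 0 '(': depth becomes 1
  Position 1 ')': depth becomes 0
  Position 2 '(': depth becomes 1
  Position 3 '(': depth becomes 2
  Position 4 ')': depth becomes 1
  Position 5 '(': depth becomes 2
  Position 6 ')': depth becomes 1
  Position 7 ')': depth becomes 0
  Position 8 '(': depth becomes 1
  Position 9 ')': depth becomes 0
  Position 10 '(': depth becomes 1
  Position 11 '(': depth becomes 2
  Position 12 ')': depth becomes 1
  Position 13 '(': depth becomes 2
  Position 14 ')': depth becomes 1
  Position 15 ')': depth becomes 0
  Position 16 '(': depth becomes 1
  Position 17 '(': depth becomes 2
  Position 18 ')': depth becomes 1
  Position 19 '(': depth becomes 2
  Position 20 ')': depth becomes 1
  Position 21 ')': depth becomes 0
  Position 22 '(': depth becomes 1
  Position 23 ')': depth becomes 0
Maximum depth reached: 2

2


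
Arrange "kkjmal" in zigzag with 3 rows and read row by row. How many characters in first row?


Zigzag "kkjmal" into 3 rows:
Placing characters:
  'k' => row 0
  'k' => row 1
  'j' => row 2
  'm' => row 1
  'a' => row 0
  'l' => row 1
Rows:
  Row 0: "ka"
  Row 1: "kml"
  Row 2: "j"
First row length: 2

2


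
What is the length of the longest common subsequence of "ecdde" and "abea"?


LCS of "ecdde" and "abea"
DP table:
           a    b    e    a
      0    0    0    0    0
  e   0    0    0    1    1
  c   0    0    0    1    1
  d   0    0    0    1    1
  d   0    0    0    1    1
  e   0    0    0    1    1
LCS length = dp[5][4] = 1

1


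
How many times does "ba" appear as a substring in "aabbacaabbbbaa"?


Searching for "ba" in "aabbacaabbbbaa"
Scanning each position:
  Position 0: "aa" => no
  Position 1: "ab" => no
  Position 2: "bb" => no
  Position 3: "ba" => MATCH
  Position 4: "ac" => no
  Position 5: "ca" => no
  Position 6: "aa" => no
  Position 7: "ab" => no
  Position 8: "bb" => no
  Position 9: "bb" => no
  Position 10: "bb" => no
  Position 11: "ba" => MATCH
  Position 12: "aa" => no
Total occurrences: 2

2


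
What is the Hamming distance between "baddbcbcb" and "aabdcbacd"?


Comparing "baddbcbcb" and "aabdcbacd" position by position:
  Position 0: 'b' vs 'a' => differ
  Position 1: 'a' vs 'a' => same
  Position 2: 'd' vs 'b' => differ
  Position 3: 'd' vs 'd' => same
  Position 4: 'b' vs 'c' => differ
  Position 5: 'c' vs 'b' => differ
  Position 6: 'b' vs 'a' => differ
  Position 7: 'c' vs 'c' => same
  Position 8: 'b' vs 'd' => differ
Total differences (Hamming distance): 6

6


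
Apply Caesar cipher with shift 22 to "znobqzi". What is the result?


Caesar cipher: shift "znobqzi" by 22
  'z' (pos 25) + 22 = pos 21 = 'v'
  'n' (pos 13) + 22 = pos 9 = 'j'
  'o' (pos 14) + 22 = pos 10 = 'k'
  'b' (pos 1) + 22 = pos 23 = 'x'
  'q' (pos 16) + 22 = pos 12 = 'm'
  'z' (pos 25) + 22 = pos 21 = 'v'
  'i' (pos 8) + 22 = pos 4 = 'e'
Result: vjkxmve

vjkxmve


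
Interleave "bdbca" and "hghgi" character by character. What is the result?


Interleaving "bdbca" and "hghgi":
  Position 0: 'b' from first, 'h' from second => "bh"
  Position 1: 'd' from first, 'g' from second => "dg"
  Position 2: 'b' from first, 'h' from second => "bh"
  Position 3: 'c' from first, 'g' from second => "cg"
  Position 4: 'a' from first, 'i' from second => "ai"
Result: bhdgbhcgai

bhdgbhcgai


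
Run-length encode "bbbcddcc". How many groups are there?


Input: bbbcddcc
Scanning for consecutive runs:
  Group 1: 'b' x 3 (positions 0-2)
  Group 2: 'c' x 1 (positions 3-3)
  Group 3: 'd' x 2 (positions 4-5)
  Group 4: 'c' x 2 (positions 6-7)
Total groups: 4

4


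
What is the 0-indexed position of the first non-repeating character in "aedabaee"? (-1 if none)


Input: aedabaee
Character frequencies:
  'a': 3
  'b': 1
  'd': 1
  'e': 3
Scanning left to right for freq == 1:
  Position 0 ('a'): freq=3, skip
  Position 1 ('e'): freq=3, skip
  Position 2 ('d'): unique! => answer = 2

2


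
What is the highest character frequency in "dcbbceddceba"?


Input: dcbbceddceba
Character counts:
  'a': 1
  'b': 3
  'c': 3
  'd': 3
  'e': 2
Maximum frequency: 3

3


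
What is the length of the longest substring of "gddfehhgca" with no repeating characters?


Input: "gddfehhgca"
Sliding window (track last position of each char):
  Position 0 ('g'): window [0,0] length 1 -- new best
  Position 1 ('d'): window [0,1] length 2 -- new best
  Position 2 ('d'): repeat (last at 1), move window start to 2
  Position 2 ('d'): window [2,2] length 1
  Position 3 ('f'): window [2,3] length 2
  Position 4 ('e'): window [2,4] length 3 -- new best
  Position 5 ('h'): window [2,5] length 4 -- new best
  Position 6 ('h'): repeat (last at 5), move window start to 6
  Position 6 ('h'): window [6,6] length 1
  Position 7 ('g'): window [6,7] length 2
  Position 8 ('c'): window [6,8] length 3
  Position 9 ('a'): window [6,9] length 4
Longest substring with no repeats: "dfeh" with length 4

4


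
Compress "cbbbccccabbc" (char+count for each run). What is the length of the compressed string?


Input: cbbbccccabbc
Runs:
  'c' x 1 => "c1"
  'b' x 3 => "b3"
  'c' x 4 => "c4"
  'a' x 1 => "a1"
  'b' x 2 => "b2"
  'c' x 1 => "c1"
Compressed: "c1b3c4a1b2c1"
Compressed length: 12

12


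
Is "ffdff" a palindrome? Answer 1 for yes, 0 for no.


Input: ffdff
Reversed: ffdff
  Compare pos 0 ('f') with pos 4 ('f'): match
  Compare pos 1 ('f') with pos 3 ('f'): match
Result: palindrome

1


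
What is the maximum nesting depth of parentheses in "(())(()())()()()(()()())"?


Input: "(())(()())()()()(()()())"
Tracking depth:
  Position 0 '(': depth becomes 1
  Position 1 '(': depth becomes 2
  Position 2 ')': depth becomes 1
  Position 3 ')': depth becomes 0
  Position 4 '(': depth becomes 1
  Position 5 '(': depth becomes 2
  Position 6 ')': depth becomes 1
  Position 7 '(': depth becomes 2
  Position 8 ')': depth becomes 1
  Position 9 ')': depth becomes 0
  Position 10 '(': depth becomes 1
  Position 11 ')': depth becomes 0
  Position 12 '(': depth becomes 1
  Position 13 ')': depth becomes 0
  Position 14 '(': depth becomes 1
  Position 15 ')': depth becomes 0
  Position 16 '(': depth becomes 1
  Position 17 '(': depth becomes 2
  Position 18 ')': depth becomes 1
  Position 19 '(': depth becomes 2
  Position 20 ')': depth becomes 1
  Position 21 '(': depth becomes 2
  Position 22 ')': depth becomes 1
  Position 23 ')': depth becomes 0
Maximum depth reached: 2

2


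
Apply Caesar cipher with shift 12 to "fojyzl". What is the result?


Caesar cipher: shift "fojyzl" by 12
  'f' (pos 5) + 12 = pos 17 = 'r'
  'o' (pos 14) + 12 = pos 0 = 'a'
  'j' (pos 9) + 12 = pos 21 = 'v'
  'y' (pos 24) + 12 = pos 10 = 'k'
  'z' (pos 25) + 12 = pos 11 = 'l'
  'l' (pos 11) + 12 = pos 23 = 'x'
Result: ravklx

ravklx


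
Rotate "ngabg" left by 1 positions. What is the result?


Input: "ngabg", rotate left by 1
First 1 characters: "n"
Remaining characters: "gabg"
Concatenate remaining + first: "gabg" + "n" = "gabgn"

gabgn


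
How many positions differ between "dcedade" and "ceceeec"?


Comparing "dcedade" and "ceceeec" position by position:
  Position 0: 'd' vs 'c' => DIFFER
  Position 1: 'c' vs 'e' => DIFFER
  Position 2: 'e' vs 'c' => DIFFER
  Position 3: 'd' vs 'e' => DIFFER
  Position 4: 'a' vs 'e' => DIFFER
  Position 5: 'd' vs 'e' => DIFFER
  Position 6: 'e' vs 'c' => DIFFER
Positions that differ: 7

7


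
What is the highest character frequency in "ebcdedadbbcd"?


Input: ebcdedadbbcd
Character counts:
  'a': 1
  'b': 3
  'c': 2
  'd': 4
  'e': 2
Maximum frequency: 4

4


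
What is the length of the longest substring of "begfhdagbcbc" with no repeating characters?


Input: "begfhdagbcbc"
Sliding window (track last position of each char):
  Position 0 ('b'): window [0,0] length 1 -- new best
  Position 1 ('e'): window [0,1] length 2 -- new best
  Position 2 ('g'): window [0,2] length 3 -- new best
  Position 3 ('f'): window [0,3] length 4 -- new best
  Position 4 ('h'): window [0,4] length 5 -- new best
  Position 5 ('d'): window [0,5] length 6 -- new best
  Position 6 ('a'): window [0,6] length 7 -- new best
  Position 7 ('g'): repeat (last at 2), move window start to 3
  Position 7 ('g'): window [3,7] length 5
  Position 8 ('b'): window [3,8] length 6
  Position 9 ('c'): window [3,9] length 7
  Position 10 ('b'): repeat (last at 8), move window start to 9
  Position 10 ('b'): window [9,10] length 2
  Position 11 ('c'): repeat (last at 9), move window start to 10
  Position 11 ('c'): window [10,11] length 2
Longest substring with no repeats: "begfhda" with length 7

7


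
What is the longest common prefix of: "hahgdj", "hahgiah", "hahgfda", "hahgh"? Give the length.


Words: hahgdj, hahgiah, hahgfda, hahgh
  Position 0: all 'h' => match
  Position 1: all 'a' => match
  Position 2: all 'h' => match
  Position 3: all 'g' => match
  Position 4: ('d', 'i', 'f', 'h') => mismatch, stop
LCP = "hahg" (length 4)

4


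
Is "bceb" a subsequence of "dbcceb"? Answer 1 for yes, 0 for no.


Check if "bceb" is a subsequence of "dbcceb"
Greedy scan:
  Position 0 ('d'): no match needed
  Position 1 ('b'): matches sub[0] = 'b'
  Position 2 ('c'): matches sub[1] = 'c'
  Position 3 ('c'): no match needed
  Position 4 ('e'): matches sub[2] = 'e'
  Position 5 ('b'): matches sub[3] = 'b'
All 4 characters matched => is a subsequence

1


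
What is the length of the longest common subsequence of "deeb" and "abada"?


LCS of "deeb" and "abada"
DP table:
           a    b    a    d    a
      0    0    0    0    0    0
  d   0    0    0    0    1    1
  e   0    0    0    0    1    1
  e   0    0    0    0    1    1
  b   0    0    1    1    1    1
LCS length = dp[4][5] = 1

1


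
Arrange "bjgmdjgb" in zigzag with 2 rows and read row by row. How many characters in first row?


Zigzag "bjgmdjgb" into 2 rows:
Placing characters:
  'b' => row 0
  'j' => row 1
  'g' => row 0
  'm' => row 1
  'd' => row 0
  'j' => row 1
  'g' => row 0
  'b' => row 1
Rows:
  Row 0: "bgdg"
  Row 1: "jmjb"
First row length: 4

4


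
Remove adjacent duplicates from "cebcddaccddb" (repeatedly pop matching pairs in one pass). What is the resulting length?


Input: cebcddaccddb
Stack-based adjacent duplicate removal:
  Read 'c': push. Stack: c
  Read 'e': push. Stack: ce
  Read 'b': push. Stack: ceb
  Read 'c': push. Stack: cebc
  Read 'd': push. Stack: cebcd
  Read 'd': matches stack top 'd' => pop. Stack: cebc
  Read 'a': push. Stack: cebca
  Read 'c': push. Stack: cebcac
  Read 'c': matches stack top 'c' => pop. Stack: cebca
  Read 'd': push. Stack: cebcad
  Read 'd': matches stack top 'd' => pop. Stack: cebca
  Read 'b': push. Stack: cebcab
Final stack: "cebcab" (length 6)

6


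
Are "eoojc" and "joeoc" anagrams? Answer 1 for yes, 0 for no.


Strings: "eoojc", "joeoc"
Sorted first:  cejoo
Sorted second: cejoo
Sorted forms match => anagrams

1


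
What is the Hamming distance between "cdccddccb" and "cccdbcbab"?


Comparing "cdccddccb" and "cccdbcbab" position by position:
  Position 0: 'c' vs 'c' => same
  Position 1: 'd' vs 'c' => differ
  Position 2: 'c' vs 'c' => same
  Position 3: 'c' vs 'd' => differ
  Position 4: 'd' vs 'b' => differ
  Position 5: 'd' vs 'c' => differ
  Position 6: 'c' vs 'b' => differ
  Position 7: 'c' vs 'a' => differ
  Position 8: 'b' vs 'b' => same
Total differences (Hamming distance): 6

6


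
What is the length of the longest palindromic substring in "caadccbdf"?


Input: "caadccbdf"
Checking substrings for palindromes:
  [1:3] "aa" (len 2) => palindrome
  [4:6] "cc" (len 2) => palindrome
Longest palindromic substring: "aa" with length 2

2


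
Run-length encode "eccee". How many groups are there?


Input: eccee
Scanning for consecutive runs:
  Group 1: 'e' x 1 (positions 0-0)
  Group 2: 'c' x 2 (positions 1-2)
  Group 3: 'e' x 2 (positions 3-4)
Total groups: 3

3


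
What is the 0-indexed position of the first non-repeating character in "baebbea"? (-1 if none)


Input: baebbea
Character frequencies:
  'a': 2
  'b': 3
  'e': 2
Scanning left to right for freq == 1:
  Position 0 ('b'): freq=3, skip
  Position 1 ('a'): freq=2, skip
  Position 2 ('e'): freq=2, skip
  Position 3 ('b'): freq=3, skip
  Position 4 ('b'): freq=3, skip
  Position 5 ('e'): freq=2, skip
  Position 6 ('a'): freq=2, skip
  No unique character found => answer = -1

-1


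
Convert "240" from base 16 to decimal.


Input: "240" in base 16
Positional expansion:
  Digit '2' (value 2) x 16^2 = 512
  Digit '4' (value 4) x 16^1 = 64
  Digit '0' (value 0) x 16^0 = 0
Sum = 576

576


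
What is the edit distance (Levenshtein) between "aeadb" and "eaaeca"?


Computing edit distance: "aeadb" -> "eaaeca"
DP table:
           e    a    a    e    c    a
      0    1    2    3    4    5    6
  a   1    1    1    2    3    4    5
  e   2    1    2    2    2    3    4
  a   3    2    1    2    3    3    3
  d   4    3    2    2    3    4    4
  b   5    4    3    3    3    4    5
Edit distance = dp[5][6] = 5

5


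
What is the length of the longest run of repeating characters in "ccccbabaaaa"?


Input: "ccccbabaaaa"
Scanning for longest run:
  Position 1 ('c'): continues run of 'c', length=2
  Position 2 ('c'): continues run of 'c', length=3
  Position 3 ('c'): continues run of 'c', length=4
  Position 4 ('b'): new char, reset run to 1
  Position 5 ('a'): new char, reset run to 1
  Position 6 ('b'): new char, reset run to 1
  Position 7 ('a'): new char, reset run to 1
  Position 8 ('a'): continues run of 'a', length=2
  Position 9 ('a'): continues run of 'a', length=3
  Position 10 ('a'): continues run of 'a', length=4
Longest run: 'c' with length 4

4


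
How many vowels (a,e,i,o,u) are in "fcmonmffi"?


Input: fcmonmffi
Checking each character:
  'f' at position 0: consonant
  'c' at position 1: consonant
  'm' at position 2: consonant
  'o' at position 3: vowel (running total: 1)
  'n' at position 4: consonant
  'm' at position 5: consonant
  'f' at position 6: consonant
  'f' at position 7: consonant
  'i' at position 8: vowel (running total: 2)
Total vowels: 2

2


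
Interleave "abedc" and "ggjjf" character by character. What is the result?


Interleaving "abedc" and "ggjjf":
  Position 0: 'a' from first, 'g' from second => "ag"
  Position 1: 'b' from first, 'g' from second => "bg"
  Position 2: 'e' from first, 'j' from second => "ej"
  Position 3: 'd' from first, 'j' from second => "dj"
  Position 4: 'c' from first, 'f' from second => "cf"
Result: agbgejdjcf

agbgejdjcf


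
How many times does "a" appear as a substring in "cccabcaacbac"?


Searching for "a" in "cccabcaacbac"
Scanning each position:
  Position 0: "c" => no
  Position 1: "c" => no
  Position 2: "c" => no
  Position 3: "a" => MATCH
  Position 4: "b" => no
  Position 5: "c" => no
  Position 6: "a" => MATCH
  Position 7: "a" => MATCH
  Position 8: "c" => no
  Position 9: "b" => no
  Position 10: "a" => MATCH
  Position 11: "c" => no
Total occurrences: 4

4


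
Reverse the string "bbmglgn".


Input: bbmglgn
Reading characters right to left:
  Position 6: 'n'
  Position 5: 'g'
  Position 4: 'l'
  Position 3: 'g'
  Position 2: 'm'
  Position 1: 'b'
  Position 0: 'b'
Reversed: nglgmbb

nglgmbb


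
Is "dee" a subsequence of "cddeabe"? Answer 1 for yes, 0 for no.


Check if "dee" is a subsequence of "cddeabe"
Greedy scan:
  Position 0 ('c'): no match needed
  Position 1 ('d'): matches sub[0] = 'd'
  Position 2 ('d'): no match needed
  Position 3 ('e'): matches sub[1] = 'e'
  Position 4 ('a'): no match needed
  Position 5 ('b'): no match needed
  Position 6 ('e'): matches sub[2] = 'e'
All 3 characters matched => is a subsequence

1


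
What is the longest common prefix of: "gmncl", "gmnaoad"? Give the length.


Words: gmncl, gmnaoad
  Position 0: all 'g' => match
  Position 1: all 'm' => match
  Position 2: all 'n' => match
  Position 3: ('c', 'a') => mismatch, stop
LCP = "gmn" (length 3)

3


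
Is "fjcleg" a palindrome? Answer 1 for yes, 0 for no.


Input: fjcleg
Reversed: gelcjf
  Compare pos 0 ('f') with pos 5 ('g'): MISMATCH
  Compare pos 1 ('j') with pos 4 ('e'): MISMATCH
  Compare pos 2 ('c') with pos 3 ('l'): MISMATCH
Result: not a palindrome

0


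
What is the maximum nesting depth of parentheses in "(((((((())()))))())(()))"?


Input: "(((((((())()))))())(()))"
Tracking depth:
  Position 0 '(': depth becomes 1
  Position 1 '(': depth becomes 2
  Position 2 '(': depth becomes 3
  Position 3 '(': depth becomes 4
  Position 4 '(': depth becomes 5
  Position 5 '(': depth becomes 6
  Position 6 '(': depth becomes 7
  Position 7 '(': depth becomes 8
  Position 8 ')': depth becomes 7
  Position 9 ')': depth becomes 6
  Position 10 '(': depth becomes 7
  Position 11 ')': depth becomes 6
  Position 12 ')': depth becomes 5
  Position 13 ')': depth becomes 4
  Position 14 ')': depth becomes 3
  Position 15 ')': depth becomes 2
  Position 16 '(': depth becomes 3
  Position 17 ')': depth becomes 2
  Position 18 ')': depth becomes 1
  Position 19 '(': depth becomes 2
  Position 20 '(': depth becomes 3
  Position 21 ')': depth becomes 2
  Position 22 ')': depth becomes 1
  Position 23 ')': depth becomes 0
Maximum depth reached: 8

8


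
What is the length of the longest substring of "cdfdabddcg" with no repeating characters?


Input: "cdfdabddcg"
Sliding window (track last position of each char):
  Position 0 ('c'): window [0,0] length 1 -- new best
  Position 1 ('d'): window [0,1] length 2 -- new best
  Position 2 ('f'): window [0,2] length 3 -- new best
  Position 3 ('d'): repeat (last at 1), move window start to 2
  Position 3 ('d'): window [2,3] length 2
  Position 4 ('a'): window [2,4] length 3
  Position 5 ('b'): window [2,5] length 4 -- new best
  Position 6 ('d'): repeat (last at 3), move window start to 4
  Position 6 ('d'): window [4,6] length 3
  Position 7 ('d'): repeat (last at 6), move window start to 7
  Position 7 ('d'): window [7,7] length 1
  Position 8 ('c'): window [7,8] length 2
  Position 9 ('g'): window [7,9] length 3
Longest substring with no repeats: "fdab" with length 4

4


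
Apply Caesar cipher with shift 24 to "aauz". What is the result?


Caesar cipher: shift "aauz" by 24
  'a' (pos 0) + 24 = pos 24 = 'y'
  'a' (pos 0) + 24 = pos 24 = 'y'
  'u' (pos 20) + 24 = pos 18 = 's'
  'z' (pos 25) + 24 = pos 23 = 'x'
Result: yysx

yysx


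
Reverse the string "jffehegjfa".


Input: jffehegjfa
Reading characters right to left:
  Position 9: 'a'
  Position 8: 'f'
  Position 7: 'j'
  Position 6: 'g'
  Position 5: 'e'
  Position 4: 'h'
  Position 3: 'e'
  Position 2: 'f'
  Position 1: 'f'
  Position 0: 'j'
Reversed: afjgeheffj

afjgeheffj


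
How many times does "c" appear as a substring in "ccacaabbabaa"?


Searching for "c" in "ccacaabbabaa"
Scanning each position:
  Position 0: "c" => MATCH
  Position 1: "c" => MATCH
  Position 2: "a" => no
  Position 3: "c" => MATCH
  Position 4: "a" => no
  Position 5: "a" => no
  Position 6: "b" => no
  Position 7: "b" => no
  Position 8: "a" => no
  Position 9: "b" => no
  Position 10: "a" => no
  Position 11: "a" => no
Total occurrences: 3

3


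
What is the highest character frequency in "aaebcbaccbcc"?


Input: aaebcbaccbcc
Character counts:
  'a': 3
  'b': 3
  'c': 5
  'e': 1
Maximum frequency: 5

5
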